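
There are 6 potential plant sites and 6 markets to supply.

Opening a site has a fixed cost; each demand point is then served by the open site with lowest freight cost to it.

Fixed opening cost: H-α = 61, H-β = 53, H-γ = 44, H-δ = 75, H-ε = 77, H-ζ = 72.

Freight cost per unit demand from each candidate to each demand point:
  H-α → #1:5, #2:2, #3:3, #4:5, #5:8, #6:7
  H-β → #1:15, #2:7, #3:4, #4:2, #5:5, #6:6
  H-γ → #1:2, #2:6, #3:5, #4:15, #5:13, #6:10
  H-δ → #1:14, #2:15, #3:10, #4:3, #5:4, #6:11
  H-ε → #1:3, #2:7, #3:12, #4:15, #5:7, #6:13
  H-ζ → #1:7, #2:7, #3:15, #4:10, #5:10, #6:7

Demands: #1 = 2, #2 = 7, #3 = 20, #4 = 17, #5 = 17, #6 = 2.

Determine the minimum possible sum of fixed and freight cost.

Open {H-α, H-β}: assign each demand point to its cheapest open site.
  #1→H-α 2×5=10, #2→H-α 7×2=14, #3→H-α 20×3=60, #4→H-β 17×2=34, #5→H-β 17×5=85, #6→H-β 2×6=12
  freight cost 215, fixed 114 → total 329.
Compare {H-β}: freight cost 290 + fixed 53 = 343.
Compare {H-α, H-δ}: freight cost 217 + fixed 136 = 353.
Compare {H-β, H-γ}: freight cost 257 + fixed 97 = 354.
All other subsets cost ≥ 343. Minimum total cost: 329.

329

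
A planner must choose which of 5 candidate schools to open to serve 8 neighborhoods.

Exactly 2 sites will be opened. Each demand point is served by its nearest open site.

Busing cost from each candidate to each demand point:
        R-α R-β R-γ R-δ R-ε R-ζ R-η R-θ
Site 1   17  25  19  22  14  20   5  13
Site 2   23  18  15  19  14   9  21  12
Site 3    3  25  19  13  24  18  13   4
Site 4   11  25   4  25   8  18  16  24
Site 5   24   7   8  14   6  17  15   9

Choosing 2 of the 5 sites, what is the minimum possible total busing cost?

71

Open {Site 3, Site 5}.
  R-α→Site 3 3, R-β→Site 5 7, R-γ→Site 5 8, R-δ→Site 3 13, R-ε→Site 5 6, R-ζ→Site 5 17, R-η→Site 3 13, R-θ→Site 3 4  ⇒ total 71.
Compare {Site 1, Site 5}: total 83.
Compare {Site 4, Site 5}: total 83.
No size-2 selection does better; minimum is 71.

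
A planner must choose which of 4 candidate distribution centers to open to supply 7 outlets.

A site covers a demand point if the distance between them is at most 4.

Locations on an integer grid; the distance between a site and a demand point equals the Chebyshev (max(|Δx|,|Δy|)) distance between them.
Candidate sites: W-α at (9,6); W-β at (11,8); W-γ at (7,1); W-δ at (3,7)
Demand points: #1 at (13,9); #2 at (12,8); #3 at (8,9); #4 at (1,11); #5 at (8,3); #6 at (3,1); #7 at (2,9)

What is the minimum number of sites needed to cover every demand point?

3

Coverage sets (demand points within 4 of each site):
  W-α: {#1, #2, #3, #5}
  W-β: {#1, #2, #3}
  W-γ: {#5, #6}
  W-δ: {#4, #7}
No 2 sites suffice: every size-2 union leaves at least one demand point uncovered.
But {W-α, W-γ, W-δ} covers everything, so the minimum is 3.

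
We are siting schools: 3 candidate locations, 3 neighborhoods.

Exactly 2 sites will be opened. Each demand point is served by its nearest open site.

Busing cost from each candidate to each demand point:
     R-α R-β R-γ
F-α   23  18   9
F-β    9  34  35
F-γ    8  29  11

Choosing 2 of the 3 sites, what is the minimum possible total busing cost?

35

Open {F-α, F-γ}.
  R-α→F-γ 8, R-β→F-α 18, R-γ→F-α 9  ⇒ total 35.
Compare {F-α, F-β}: total 36.
Compare {F-β, F-γ}: total 48.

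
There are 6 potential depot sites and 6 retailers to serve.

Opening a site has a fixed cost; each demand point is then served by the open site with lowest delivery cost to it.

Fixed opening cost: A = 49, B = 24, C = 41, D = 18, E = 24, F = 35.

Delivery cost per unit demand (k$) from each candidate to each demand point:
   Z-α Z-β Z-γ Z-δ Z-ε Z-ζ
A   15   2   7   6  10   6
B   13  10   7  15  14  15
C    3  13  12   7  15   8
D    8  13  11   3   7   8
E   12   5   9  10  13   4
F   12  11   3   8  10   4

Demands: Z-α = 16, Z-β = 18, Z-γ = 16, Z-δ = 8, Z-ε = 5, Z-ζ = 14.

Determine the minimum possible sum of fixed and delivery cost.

390

Open {A, C, D, F}: assign each demand point to its cheapest open site.
  Z-α→C 16×3=48, Z-β→A 18×2=36, Z-γ→F 16×3=48, Z-δ→D 8×3=24, Z-ε→D 5×7=35, Z-ζ→F 14×4=56
  delivery cost 247, fixed 143 → total 390.
Compare {A, C, F}: delivery cost 286 + fixed 125 = 411.
Compare {A, B, C, D, F}: delivery cost 247 + fixed 167 = 414.
Compare {A, C, D, E, F}: delivery cost 247 + fixed 167 = 414.
All other subsets cost ≥ 411. Minimum total cost: 390.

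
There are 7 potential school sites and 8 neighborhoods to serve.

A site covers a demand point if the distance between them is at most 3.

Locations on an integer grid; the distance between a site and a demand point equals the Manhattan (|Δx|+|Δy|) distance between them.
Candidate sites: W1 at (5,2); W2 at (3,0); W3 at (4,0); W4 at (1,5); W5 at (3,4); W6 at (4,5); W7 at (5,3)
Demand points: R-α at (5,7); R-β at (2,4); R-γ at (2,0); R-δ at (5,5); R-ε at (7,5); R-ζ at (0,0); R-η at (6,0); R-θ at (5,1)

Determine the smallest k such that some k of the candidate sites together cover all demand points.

Coverage sets (demand points within 3 of each site):
  W1: {R-δ, R-η, R-θ}
  W2: {R-γ, R-ζ, R-η, R-θ}
  W3: {R-γ, R-η, R-θ}
  W4: {R-β}
  W5: {R-β, R-δ}
  W6: {R-α, R-β, R-δ, R-ε}
  W7: {R-δ, R-θ}
No single site covers all 8 demand points.
But {W2, W6} covers everything, so the minimum is 2.

2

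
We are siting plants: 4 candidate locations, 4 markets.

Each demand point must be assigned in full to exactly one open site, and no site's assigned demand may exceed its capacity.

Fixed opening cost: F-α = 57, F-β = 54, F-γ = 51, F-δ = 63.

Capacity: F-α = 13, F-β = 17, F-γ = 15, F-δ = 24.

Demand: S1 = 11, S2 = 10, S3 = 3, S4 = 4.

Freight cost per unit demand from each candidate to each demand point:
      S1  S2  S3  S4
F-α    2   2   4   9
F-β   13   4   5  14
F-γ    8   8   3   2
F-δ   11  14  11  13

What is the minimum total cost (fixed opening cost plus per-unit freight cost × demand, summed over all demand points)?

Open {F-α, F-γ}; cheapest assignment that respects the capacities:
  F-α (cap 13, load 13): S2, S3 — cost 10×2 + 3×4 = 32
  F-γ (cap 15, load 15): S1, S4 — cost 11×8 + 4×2 = 96
  Shipping 128, fixed 108 → total 236.
  Any other capacity-feasible assignment to {F-α, F-γ} ships for at least 128.
Compare {F-α, F-β, F-γ}: its best feasible assignment gives total 241.
Compare {F-α, F-β}: its best feasible assignment gives total 244.
Every other set of open sites that can feasibly serve all demand totals ≥ 241 even under its best assignment. Minimum: 236.

236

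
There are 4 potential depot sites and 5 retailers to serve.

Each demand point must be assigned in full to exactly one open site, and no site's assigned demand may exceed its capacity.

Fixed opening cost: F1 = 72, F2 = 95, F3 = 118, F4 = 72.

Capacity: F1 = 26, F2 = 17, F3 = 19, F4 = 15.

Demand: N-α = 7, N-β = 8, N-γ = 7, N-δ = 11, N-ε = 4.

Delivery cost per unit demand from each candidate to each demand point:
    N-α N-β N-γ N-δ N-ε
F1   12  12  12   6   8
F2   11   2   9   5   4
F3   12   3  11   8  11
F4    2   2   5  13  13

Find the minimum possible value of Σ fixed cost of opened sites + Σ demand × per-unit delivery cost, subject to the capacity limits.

356

Open {F1, F4}; cheapest assignment that respects the capacities:
  F1 (cap 26, load 22): N-γ, N-δ, N-ε — cost 7×12 + 11×6 + 4×8 = 182
  F4 (cap 15, load 15): N-α, N-β — cost 7×2 + 8×2 = 30
  Shipping 212, fixed 144 → total 356.
  Any other capacity-feasible assignment to {F1, F4} ships for at least 212.
Compare {F1, F2, F4}: its best feasible assignment gives total 386.
Compare {F1, F2}: its best feasible assignment gives total 428.
Every other set of open sites that can feasibly serve all demand totals ≥ 386 even under its best assignment. Minimum: 356.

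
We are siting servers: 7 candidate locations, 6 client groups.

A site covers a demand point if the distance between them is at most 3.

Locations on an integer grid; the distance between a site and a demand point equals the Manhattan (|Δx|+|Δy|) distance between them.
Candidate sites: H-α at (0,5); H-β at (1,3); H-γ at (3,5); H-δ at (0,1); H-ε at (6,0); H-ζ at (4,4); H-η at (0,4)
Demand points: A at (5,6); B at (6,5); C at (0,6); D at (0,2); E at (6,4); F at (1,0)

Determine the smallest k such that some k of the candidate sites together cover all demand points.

Coverage sets (demand points within 3 of each site):
  H-α: {C, D}
  H-β: {D, F}
  H-γ: {A, B}
  H-δ: {D, F}
  H-ε: {}
  H-ζ: {A, B, E}
  H-η: {C, D}
No 2 sites suffice: every size-2 union leaves at least one demand point uncovered.
But {H-α, H-β, H-ζ} covers everything, so the minimum is 3.

3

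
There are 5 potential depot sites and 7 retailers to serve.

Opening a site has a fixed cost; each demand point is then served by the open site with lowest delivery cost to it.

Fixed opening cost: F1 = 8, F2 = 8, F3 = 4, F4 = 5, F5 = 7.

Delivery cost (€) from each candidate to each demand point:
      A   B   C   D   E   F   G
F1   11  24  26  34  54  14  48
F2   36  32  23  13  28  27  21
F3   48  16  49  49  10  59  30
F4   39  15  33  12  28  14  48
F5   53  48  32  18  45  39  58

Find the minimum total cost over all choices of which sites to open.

128

Open {F1, F2, F3}: assign each demand point to its cheapest open site.
  A→F1 11, B→F3 16, C→F2 23, D→F2 13, E→F3 10, F→F1 14, G→F2 21
  delivery cost 108, fixed 20 → total 128.
Compare {F1, F2, F3, F4}: delivery cost 106 + fixed 25 = 131.
Compare {F1, F3, F4}: delivery cost 118 + fixed 17 = 135.
Compare {F1, F2, F3, F5}: delivery cost 108 + fixed 27 = 135.
All other subsets cost ≥ 131. Minimum total cost: 128.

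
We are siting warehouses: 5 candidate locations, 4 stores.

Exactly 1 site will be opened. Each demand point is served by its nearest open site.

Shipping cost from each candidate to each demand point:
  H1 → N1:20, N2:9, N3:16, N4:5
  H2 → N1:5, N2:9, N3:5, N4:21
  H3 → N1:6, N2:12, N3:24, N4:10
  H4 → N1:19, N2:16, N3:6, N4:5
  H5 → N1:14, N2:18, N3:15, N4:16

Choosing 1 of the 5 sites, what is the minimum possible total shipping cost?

40

Open {H2}.
  N1→H2 5, N2→H2 9, N3→H2 5, N4→H2 21  ⇒ total 40.
Compare {H4}: total 46.
Compare {H1}: total 50.
No size-1 selection does better; minimum is 40.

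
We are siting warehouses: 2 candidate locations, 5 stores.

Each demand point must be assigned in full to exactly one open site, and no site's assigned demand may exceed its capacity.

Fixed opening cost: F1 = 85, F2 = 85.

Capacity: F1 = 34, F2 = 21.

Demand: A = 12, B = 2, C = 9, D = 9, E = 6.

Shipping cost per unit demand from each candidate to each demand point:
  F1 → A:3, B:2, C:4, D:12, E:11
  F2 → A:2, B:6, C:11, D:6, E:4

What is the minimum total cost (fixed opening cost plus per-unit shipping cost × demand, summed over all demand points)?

324

Open {F1, F2}; cheapest assignment that respects the capacities:
  F1 (cap 34, load 23): A, B, C — cost 12×3 + 2×2 + 9×4 = 76
  F2 (cap 21, load 15): D, E — cost 9×6 + 6×4 = 78
  Shipping 154, fixed 170 → total 324.
  Any other capacity-feasible assignment to {F1, F2} ships for at least 154.
Total demand is 38 and no other set of sites has combined capacity ≥ 38, so {F1, F2} is the only feasible choice of open sites. Minimum: 324.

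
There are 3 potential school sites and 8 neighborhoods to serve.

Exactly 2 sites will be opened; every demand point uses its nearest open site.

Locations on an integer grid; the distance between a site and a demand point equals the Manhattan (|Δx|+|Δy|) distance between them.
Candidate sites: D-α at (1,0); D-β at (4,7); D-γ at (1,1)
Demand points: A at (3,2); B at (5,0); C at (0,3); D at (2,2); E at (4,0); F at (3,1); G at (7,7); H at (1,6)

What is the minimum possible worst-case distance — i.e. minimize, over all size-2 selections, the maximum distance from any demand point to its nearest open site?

Open {D-α, D-β}.
  Farthest demand point is A at distance 4 (to D-α); all others are ≤ 4.
With {D-β, D-γ} the worst case is 5.
With {D-α, D-γ} the worst case is 12.
No size-2 selection achieves below 4.

4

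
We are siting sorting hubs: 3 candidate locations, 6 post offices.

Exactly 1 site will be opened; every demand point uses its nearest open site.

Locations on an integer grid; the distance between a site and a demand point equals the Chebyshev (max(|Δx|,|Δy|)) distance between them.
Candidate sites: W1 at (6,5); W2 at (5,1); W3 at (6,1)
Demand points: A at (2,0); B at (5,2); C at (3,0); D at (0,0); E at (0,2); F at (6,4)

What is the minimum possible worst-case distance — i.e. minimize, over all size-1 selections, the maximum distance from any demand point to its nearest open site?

5

Open {W2}.
  Farthest demand point is D at distance 5 (to W2); all others are ≤ 5.
With {W1} the worst case is 6.
With {W3} the worst case is 6.
No size-1 selection achieves below 5.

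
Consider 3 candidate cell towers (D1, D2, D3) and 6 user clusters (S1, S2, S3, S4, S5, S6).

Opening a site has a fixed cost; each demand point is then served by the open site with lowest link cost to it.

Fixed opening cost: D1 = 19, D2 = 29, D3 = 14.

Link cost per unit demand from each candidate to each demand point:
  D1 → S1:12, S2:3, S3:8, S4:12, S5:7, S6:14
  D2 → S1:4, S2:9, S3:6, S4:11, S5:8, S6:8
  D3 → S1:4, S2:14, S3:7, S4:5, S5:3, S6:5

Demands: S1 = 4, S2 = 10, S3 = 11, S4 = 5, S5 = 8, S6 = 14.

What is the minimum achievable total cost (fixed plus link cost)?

275

Open {D1, D3}: assign each demand point to its cheapest open site.
  S1→D3 4×4=16, S2→D1 10×3=30, S3→D3 11×7=77, S4→D3 5×5=25, S5→D3 8×3=24, S6→D3 14×5=70
  link cost 242, fixed 33 → total 275.
Compare {D1, D2, D3}: link cost 231 + fixed 62 = 293.
Compare {D2, D3}: link cost 291 + fixed 43 = 334.
Compare {D3}: link cost 352 + fixed 14 = 366.
All other subsets cost ≥ 293. Minimum total cost: 275.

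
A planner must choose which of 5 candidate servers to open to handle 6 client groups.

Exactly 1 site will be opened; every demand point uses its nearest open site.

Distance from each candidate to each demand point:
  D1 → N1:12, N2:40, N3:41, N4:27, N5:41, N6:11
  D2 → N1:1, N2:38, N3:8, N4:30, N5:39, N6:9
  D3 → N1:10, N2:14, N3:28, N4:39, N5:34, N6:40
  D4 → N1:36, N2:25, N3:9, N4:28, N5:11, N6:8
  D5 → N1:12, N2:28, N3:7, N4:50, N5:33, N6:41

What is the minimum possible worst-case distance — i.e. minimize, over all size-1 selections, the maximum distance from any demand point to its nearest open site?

36

Open {D4}.
  Farthest demand point is N1 at distance 36 (to D4); all others are ≤ 36.
With {D2} the worst case is 39.
With {D3} the worst case is 40.
No size-1 selection achieves below 36.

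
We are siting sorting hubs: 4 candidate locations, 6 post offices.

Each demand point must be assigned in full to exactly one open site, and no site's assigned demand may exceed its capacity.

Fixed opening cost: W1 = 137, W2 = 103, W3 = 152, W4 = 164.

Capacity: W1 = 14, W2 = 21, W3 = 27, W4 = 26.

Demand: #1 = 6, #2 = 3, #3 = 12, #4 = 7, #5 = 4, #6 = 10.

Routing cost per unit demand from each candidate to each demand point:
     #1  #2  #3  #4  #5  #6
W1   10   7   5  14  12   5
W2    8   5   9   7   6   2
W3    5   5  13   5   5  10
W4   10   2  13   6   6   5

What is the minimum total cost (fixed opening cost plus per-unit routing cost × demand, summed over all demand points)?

Open {W2, W3}; cheapest assignment that respects the capacities:
  W2 (cap 21, load 17): #2, #5, #6 — cost 3×5 + 4×6 + 10×2 = 59
  W3 (cap 27, load 25): #1, #3, #4 — cost 6×5 + 12×13 + 7×5 = 221
  Shipping 280, fixed 255 → total 535.
  Any other capacity-feasible assignment to {W2, W3} ships for at least 280.
Compare {W2, W4}: its best feasible assignment gives total 545.
Compare {W1, W2, W3}: its best feasible assignment gives total 572.
Every other set of open sites that can feasibly serve all demand totals ≥ 545 even under its best assignment. Minimum: 535.

535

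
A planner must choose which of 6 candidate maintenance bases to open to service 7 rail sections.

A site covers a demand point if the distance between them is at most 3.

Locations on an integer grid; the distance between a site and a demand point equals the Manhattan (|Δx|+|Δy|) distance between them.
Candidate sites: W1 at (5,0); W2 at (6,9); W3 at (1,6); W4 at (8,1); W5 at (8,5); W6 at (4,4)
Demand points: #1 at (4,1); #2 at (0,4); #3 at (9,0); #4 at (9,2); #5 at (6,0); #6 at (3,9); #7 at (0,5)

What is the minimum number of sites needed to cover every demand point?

4

Coverage sets (demand points within 3 of each site):
  W1: {#1, #5}
  W2: {#6}
  W3: {#2, #7}
  W4: {#3, #4, #5}
  W5: {}
  W6: {#1}
No 3 sites suffice: every size-3 union leaves at least one demand point uncovered.
But {W1, W2, W3, W4} covers everything, so the minimum is 4.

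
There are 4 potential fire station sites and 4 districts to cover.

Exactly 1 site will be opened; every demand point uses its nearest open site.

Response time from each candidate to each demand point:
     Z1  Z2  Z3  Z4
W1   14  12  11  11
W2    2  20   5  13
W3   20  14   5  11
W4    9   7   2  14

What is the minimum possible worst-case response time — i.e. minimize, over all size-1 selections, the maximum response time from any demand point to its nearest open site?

Open {W1}.
  Farthest demand point is Z1 at response time 14 (to W1); all others are ≤ 14.
With {W4} the worst case is 14.
With {W2} the worst case is 20.
No size-1 selection achieves below 14.

14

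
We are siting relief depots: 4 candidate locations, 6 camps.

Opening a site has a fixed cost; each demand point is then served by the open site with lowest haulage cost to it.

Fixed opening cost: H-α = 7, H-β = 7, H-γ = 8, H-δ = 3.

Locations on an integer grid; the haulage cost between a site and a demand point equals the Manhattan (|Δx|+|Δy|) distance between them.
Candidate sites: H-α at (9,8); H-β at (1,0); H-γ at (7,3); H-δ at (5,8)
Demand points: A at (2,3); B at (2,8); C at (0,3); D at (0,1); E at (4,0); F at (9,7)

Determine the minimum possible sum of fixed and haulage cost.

31

Open {H-β, H-δ}: assign each demand point to its cheapest open site.
  A→H-β 4, B→H-δ 3, C→H-β 4, D→H-β 2, E→H-β 3, F→H-δ 5
  haulage cost 21, fixed 10 → total 31.
Compare {H-α, H-β, H-δ}: haulage cost 17 + fixed 17 = 34.
Compare {H-α, H-β}: haulage cost 21 + fixed 14 = 35.
Compare {H-β, H-γ, H-δ}: haulage cost 21 + fixed 18 = 39.
All other subsets cost ≥ 34. Minimum total cost: 31.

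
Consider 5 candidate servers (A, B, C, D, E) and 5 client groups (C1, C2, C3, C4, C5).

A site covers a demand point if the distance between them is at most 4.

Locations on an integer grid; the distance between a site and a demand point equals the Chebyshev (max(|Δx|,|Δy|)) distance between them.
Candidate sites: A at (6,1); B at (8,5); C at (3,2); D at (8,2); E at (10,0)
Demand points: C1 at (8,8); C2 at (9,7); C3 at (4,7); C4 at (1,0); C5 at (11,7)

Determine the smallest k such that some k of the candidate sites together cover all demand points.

Coverage sets (demand points within 4 of each site):
  A: {}
  B: {C1, C2, C3, C5}
  C: {C4}
  D: {}
  E: {}
No single site covers all 5 demand points.
But {B, C} covers everything, so the minimum is 2.

2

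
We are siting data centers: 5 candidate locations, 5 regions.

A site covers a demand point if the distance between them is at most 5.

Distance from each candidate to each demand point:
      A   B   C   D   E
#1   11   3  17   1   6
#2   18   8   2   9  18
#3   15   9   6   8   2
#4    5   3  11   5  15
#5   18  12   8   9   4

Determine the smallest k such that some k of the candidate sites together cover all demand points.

Coverage sets (demand points within 5 of each site):
  #1: {B, D}
  #2: {C}
  #3: {E}
  #4: {A, B, D}
  #5: {E}
No 2 sites suffice: every size-2 union leaves at least one demand point uncovered.
But {#2, #3, #4} covers everything, so the minimum is 3.

3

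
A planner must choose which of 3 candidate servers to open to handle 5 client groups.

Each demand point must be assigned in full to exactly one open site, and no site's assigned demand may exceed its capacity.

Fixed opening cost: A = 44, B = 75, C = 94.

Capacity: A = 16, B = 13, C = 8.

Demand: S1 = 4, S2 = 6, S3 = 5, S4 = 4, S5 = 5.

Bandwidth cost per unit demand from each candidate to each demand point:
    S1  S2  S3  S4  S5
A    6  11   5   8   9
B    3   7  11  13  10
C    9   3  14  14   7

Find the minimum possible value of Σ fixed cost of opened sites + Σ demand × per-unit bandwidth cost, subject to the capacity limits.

275

Open {A, B}; cheapest assignment that respects the capacities:
  A (cap 16, load 14): S3, S4, S5 — cost 5×5 + 4×8 + 5×9 = 102
  B (cap 13, load 10): S1, S2 — cost 4×3 + 6×7 = 54
  Shipping 156, fixed 119 → total 275.
  Any other capacity-feasible assignment to {A, B} ships for at least 156.
Compare {A, B, C}: its best feasible assignment gives total 345.
Compare {A, C}: its best feasible assignment gives total 366.
Every other set of open sites that can feasibly serve all demand totals ≥ 345 even under its best assignment. Minimum: 275.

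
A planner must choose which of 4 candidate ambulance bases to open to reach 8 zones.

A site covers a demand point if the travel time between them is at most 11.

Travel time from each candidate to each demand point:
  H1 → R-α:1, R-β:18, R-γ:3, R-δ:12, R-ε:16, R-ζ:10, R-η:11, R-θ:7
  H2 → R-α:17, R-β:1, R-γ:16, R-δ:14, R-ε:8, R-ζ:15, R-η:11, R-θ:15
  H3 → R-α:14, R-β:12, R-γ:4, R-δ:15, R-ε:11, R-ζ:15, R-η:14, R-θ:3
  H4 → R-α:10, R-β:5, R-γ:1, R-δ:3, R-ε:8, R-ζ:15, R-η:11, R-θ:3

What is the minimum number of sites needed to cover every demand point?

Coverage sets (demand points within 11 of each site):
  H1: {R-α, R-γ, R-ζ, R-η, R-θ}
  H2: {R-β, R-ε, R-η}
  H3: {R-γ, R-ε, R-θ}
  H4: {R-α, R-β, R-γ, R-δ, R-ε, R-η, R-θ}
No single site covers all 8 demand points.
But {H1, H4} covers everything, so the minimum is 2.

2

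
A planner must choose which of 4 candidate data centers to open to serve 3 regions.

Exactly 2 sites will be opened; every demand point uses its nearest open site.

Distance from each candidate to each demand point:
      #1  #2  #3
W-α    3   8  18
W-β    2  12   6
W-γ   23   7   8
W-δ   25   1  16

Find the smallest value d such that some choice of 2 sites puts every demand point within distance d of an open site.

6

Open {W-β, W-δ}.
  Farthest demand point is #3 at distance 6 (to W-β); all others are ≤ 6.
With {W-β, W-γ} the worst case is 7.
With {W-α, W-β} the worst case is 8.
No size-2 selection achieves below 6.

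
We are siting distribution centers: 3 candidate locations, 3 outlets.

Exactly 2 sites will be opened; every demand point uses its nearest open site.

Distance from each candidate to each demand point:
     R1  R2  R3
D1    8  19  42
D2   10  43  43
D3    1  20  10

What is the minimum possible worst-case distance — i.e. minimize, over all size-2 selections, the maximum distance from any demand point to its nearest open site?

19

Open {D1, D3}.
  Farthest demand point is R2 at distance 19 (to D1); all others are ≤ 19.
With {D2, D3} the worst case is 20.
With {D1, D2} the worst case is 42.
No size-2 selection achieves below 19.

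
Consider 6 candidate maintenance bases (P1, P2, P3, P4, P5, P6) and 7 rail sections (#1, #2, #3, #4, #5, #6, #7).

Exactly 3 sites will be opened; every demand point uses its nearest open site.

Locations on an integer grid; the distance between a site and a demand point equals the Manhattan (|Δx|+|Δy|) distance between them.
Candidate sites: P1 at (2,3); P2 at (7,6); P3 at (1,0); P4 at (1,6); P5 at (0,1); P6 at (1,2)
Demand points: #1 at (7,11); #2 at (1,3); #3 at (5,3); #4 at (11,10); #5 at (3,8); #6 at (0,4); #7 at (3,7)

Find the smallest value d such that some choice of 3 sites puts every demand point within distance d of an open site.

Open {P1, P2, P3}.
  Farthest demand point is #4 at distance 8 (to P2); all others are ≤ 8.
With {P1, P2, P4} the worst case is 8.
With {P1, P2, P5} the worst case is 8.
No size-3 selection achieves below 8.

8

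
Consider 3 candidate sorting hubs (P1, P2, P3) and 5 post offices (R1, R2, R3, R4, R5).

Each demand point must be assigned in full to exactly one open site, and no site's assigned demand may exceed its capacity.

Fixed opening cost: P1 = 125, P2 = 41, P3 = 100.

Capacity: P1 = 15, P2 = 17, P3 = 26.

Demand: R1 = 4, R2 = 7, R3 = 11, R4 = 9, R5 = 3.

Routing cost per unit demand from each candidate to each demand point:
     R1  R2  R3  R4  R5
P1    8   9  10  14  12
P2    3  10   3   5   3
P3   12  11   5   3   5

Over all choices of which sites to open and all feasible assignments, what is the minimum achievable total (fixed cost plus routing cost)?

Open {P2, P3}; cheapest assignment that respects the capacities:
  P2 (cap 17, load 15): R1, R3 — cost 4×3 + 11×3 = 45
  P3 (cap 26, load 19): R2, R4, R5 — cost 7×11 + 9×3 + 3×5 = 119
  Shipping 164, fixed 141 → total 305.
  Any other capacity-feasible assignment to {P2, P3} ships for at least 164.
Compare {P1, P2, P3}: its best feasible assignment gives total 416.
Compare {P1, P3}: its best feasible assignment gives total 417.
Every other set of open sites that can feasibly serve all demand totals ≥ 416 even under its best assignment. Minimum: 305.

305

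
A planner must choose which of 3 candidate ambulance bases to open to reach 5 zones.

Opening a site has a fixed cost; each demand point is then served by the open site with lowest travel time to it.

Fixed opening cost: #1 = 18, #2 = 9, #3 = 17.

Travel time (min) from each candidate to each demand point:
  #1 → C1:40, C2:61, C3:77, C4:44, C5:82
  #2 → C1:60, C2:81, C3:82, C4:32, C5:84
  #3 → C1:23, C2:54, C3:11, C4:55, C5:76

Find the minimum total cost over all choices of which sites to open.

222

Open {#2, #3}: assign each demand point to its cheapest open site.
  C1→#3 23, C2→#3 54, C3→#3 11, C4→#2 32, C5→#3 76
  travel time 196, fixed 26 → total 222.
Compare {#3}: travel time 219 + fixed 17 = 236.
Compare {#1, #2, #3}: travel time 196 + fixed 44 = 240.
Compare {#1, #3}: travel time 208 + fixed 35 = 243.
All other subsets cost ≥ 236. Minimum total cost: 222.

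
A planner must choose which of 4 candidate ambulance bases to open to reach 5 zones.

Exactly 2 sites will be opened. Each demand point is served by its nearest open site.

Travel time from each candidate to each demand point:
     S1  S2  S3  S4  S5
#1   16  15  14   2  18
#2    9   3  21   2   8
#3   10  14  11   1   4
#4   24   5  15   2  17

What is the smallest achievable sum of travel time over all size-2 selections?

28

Open {#2, #3}.
  S1→#2 9, S2→#2 3, S3→#3 11, S4→#3 1, S5→#3 4  ⇒ total 28.
Compare {#3, #4}: total 31.
Compare {#1, #2}: total 36.
No size-2 selection does better; minimum is 28.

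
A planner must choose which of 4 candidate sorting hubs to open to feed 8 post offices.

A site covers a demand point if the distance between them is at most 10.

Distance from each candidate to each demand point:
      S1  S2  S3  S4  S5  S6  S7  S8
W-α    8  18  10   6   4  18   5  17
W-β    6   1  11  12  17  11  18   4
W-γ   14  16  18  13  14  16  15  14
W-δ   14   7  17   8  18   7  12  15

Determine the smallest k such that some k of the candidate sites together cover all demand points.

Coverage sets (demand points within 10 of each site):
  W-α: {S1, S3, S4, S5, S7}
  W-β: {S1, S2, S8}
  W-γ: {}
  W-δ: {S2, S4, S6}
No 2 sites suffice: every size-2 union leaves at least one demand point uncovered.
But {W-α, W-β, W-δ} covers everything, so the minimum is 3.

3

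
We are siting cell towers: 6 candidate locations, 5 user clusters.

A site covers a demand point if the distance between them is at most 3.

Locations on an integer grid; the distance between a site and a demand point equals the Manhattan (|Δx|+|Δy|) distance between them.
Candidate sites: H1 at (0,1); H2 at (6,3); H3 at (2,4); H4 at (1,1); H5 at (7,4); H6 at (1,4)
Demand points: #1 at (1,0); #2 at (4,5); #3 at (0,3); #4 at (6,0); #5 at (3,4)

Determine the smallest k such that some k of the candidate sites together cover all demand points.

3

Coverage sets (demand points within 3 of each site):
  H1: {#1, #3}
  H2: {#4}
  H3: {#2, #3, #5}
  H4: {#1, #3}
  H5: {}
  H6: {#3, #5}
No 2 sites suffice: every size-2 union leaves at least one demand point uncovered.
But {H1, H2, H3} covers everything, so the minimum is 3.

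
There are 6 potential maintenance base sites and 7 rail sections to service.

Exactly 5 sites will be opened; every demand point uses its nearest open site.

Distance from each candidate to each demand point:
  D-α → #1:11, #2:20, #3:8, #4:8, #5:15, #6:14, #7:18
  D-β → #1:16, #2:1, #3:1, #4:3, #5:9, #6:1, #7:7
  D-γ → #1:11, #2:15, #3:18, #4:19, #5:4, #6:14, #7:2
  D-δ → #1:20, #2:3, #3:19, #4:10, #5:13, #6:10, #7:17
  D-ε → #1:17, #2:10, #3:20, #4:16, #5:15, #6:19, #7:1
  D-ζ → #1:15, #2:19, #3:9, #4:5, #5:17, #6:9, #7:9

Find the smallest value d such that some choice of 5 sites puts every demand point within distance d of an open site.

Open {D-α, D-β, D-γ, D-δ, D-ε}.
  Farthest demand point is #1 at distance 11 (to D-α); all others are ≤ 11.
With {D-α, D-β, D-γ, D-δ, D-ζ} the worst case is 11.
With {D-α, D-β, D-γ, D-ε, D-ζ} the worst case is 11.
No size-5 selection achieves below 11.

11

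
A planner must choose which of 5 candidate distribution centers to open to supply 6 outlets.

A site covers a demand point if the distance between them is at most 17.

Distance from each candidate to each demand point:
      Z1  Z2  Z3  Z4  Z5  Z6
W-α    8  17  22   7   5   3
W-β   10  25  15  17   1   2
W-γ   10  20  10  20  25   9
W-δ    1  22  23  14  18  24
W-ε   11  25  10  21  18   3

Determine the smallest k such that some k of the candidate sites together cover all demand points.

Coverage sets (demand points within 17 of each site):
  W-α: {Z1, Z2, Z4, Z5, Z6}
  W-β: {Z1, Z3, Z4, Z5, Z6}
  W-γ: {Z1, Z3, Z6}
  W-δ: {Z1, Z4}
  W-ε: {Z1, Z3, Z6}
No single site covers all 6 demand points.
But {W-α, W-β} covers everything, so the minimum is 2.

2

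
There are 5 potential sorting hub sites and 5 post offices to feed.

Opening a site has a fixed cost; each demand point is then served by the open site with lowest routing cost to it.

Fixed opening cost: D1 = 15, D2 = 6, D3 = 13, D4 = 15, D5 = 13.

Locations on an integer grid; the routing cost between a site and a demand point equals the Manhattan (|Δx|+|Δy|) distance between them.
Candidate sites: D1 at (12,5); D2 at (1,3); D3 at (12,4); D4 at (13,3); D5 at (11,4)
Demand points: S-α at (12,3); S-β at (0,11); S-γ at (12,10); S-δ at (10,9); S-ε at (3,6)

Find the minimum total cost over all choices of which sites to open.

47

Open {D2, D3}: assign each demand point to its cheapest open site.
  S-α→D3 1, S-β→D2 9, S-γ→D3 6, S-δ→D3 7, S-ε→D2 5
  routing cost 28, fixed 19 → total 47.
Compare {D1, D2}: routing cost 27 + fixed 21 = 48.
Compare {D2, D5}: routing cost 29 + fixed 19 = 48.
Compare {D2, D4}: routing cost 32 + fixed 21 = 53.
All other subsets cost ≥ 48. Minimum total cost: 47.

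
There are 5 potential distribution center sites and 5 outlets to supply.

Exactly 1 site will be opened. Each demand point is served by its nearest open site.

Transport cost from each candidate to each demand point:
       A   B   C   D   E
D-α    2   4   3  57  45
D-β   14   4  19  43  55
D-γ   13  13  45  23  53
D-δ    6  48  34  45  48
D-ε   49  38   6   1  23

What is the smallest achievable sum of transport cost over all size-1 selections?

111

Open {D-α}.
  A→D-α 2, B→D-α 4, C→D-α 3, D→D-α 57, E→D-α 45  ⇒ total 111.
Compare {D-ε}: total 117.
Compare {D-β}: total 135.
No size-1 selection does better; minimum is 111.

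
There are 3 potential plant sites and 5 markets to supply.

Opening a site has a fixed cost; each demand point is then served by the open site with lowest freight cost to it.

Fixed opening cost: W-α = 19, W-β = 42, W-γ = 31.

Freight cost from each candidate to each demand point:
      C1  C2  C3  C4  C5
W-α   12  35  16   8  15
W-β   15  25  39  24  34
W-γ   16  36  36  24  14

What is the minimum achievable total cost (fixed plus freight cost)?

105

Open {W-α}: assign each demand point to its cheapest open site.
  C1→W-α 12, C2→W-α 35, C3→W-α 16, C4→W-α 8, C5→W-α 15
  freight cost 86, fixed 19 → total 105.
Compare {W-α, W-γ}: freight cost 85 + fixed 50 = 135.
Compare {W-α, W-β}: freight cost 76 + fixed 61 = 137.
Compare {W-γ}: freight cost 126 + fixed 31 = 157.
All other subsets cost ≥ 135. Minimum total cost: 105.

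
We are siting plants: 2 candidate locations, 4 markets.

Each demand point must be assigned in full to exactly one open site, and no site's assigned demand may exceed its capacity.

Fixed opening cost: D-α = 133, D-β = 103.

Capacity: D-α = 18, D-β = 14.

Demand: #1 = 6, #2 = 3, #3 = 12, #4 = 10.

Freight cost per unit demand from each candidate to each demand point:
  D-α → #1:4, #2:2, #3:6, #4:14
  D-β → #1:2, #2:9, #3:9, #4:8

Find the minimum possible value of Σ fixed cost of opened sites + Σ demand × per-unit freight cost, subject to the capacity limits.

439

Open {D-α, D-β}; cheapest assignment that respects the capacities:
  D-α (cap 18, load 18): #1, #3 — cost 6×4 + 12×6 = 96
  D-β (cap 14, load 13): #2, #4 — cost 3×9 + 10×8 = 107
  Shipping 203, fixed 236 → total 439.
  Any other capacity-feasible assignment to {D-α, D-β} ships for at least 203.
Total demand is 31 and no other set of sites has combined capacity ≥ 31, so {D-α, D-β} is the only feasible choice of open sites. Minimum: 439.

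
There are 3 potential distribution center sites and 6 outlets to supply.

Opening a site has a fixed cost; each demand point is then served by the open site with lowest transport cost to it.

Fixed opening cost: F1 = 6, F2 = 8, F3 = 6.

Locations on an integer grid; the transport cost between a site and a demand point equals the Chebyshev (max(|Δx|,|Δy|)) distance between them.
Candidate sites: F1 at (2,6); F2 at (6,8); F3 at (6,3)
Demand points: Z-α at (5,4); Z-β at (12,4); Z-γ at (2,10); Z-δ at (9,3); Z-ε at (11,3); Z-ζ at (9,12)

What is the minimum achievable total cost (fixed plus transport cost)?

Open {F2}: assign each demand point to its cheapest open site.
  Z-α→F2 4, Z-β→F2 6, Z-γ→F2 4, Z-δ→F2 5, Z-ε→F2 5, Z-ζ→F2 4
  transport cost 28, fixed 8 → total 36.
Compare {F3}: transport cost 31 + fixed 6 = 37.
Compare {F2, F3}: transport cost 23 + fixed 14 = 37.
Compare {F1, F3}: transport cost 26 + fixed 12 = 38.
All other subsets cost ≥ 37. Minimum total cost: 36.

36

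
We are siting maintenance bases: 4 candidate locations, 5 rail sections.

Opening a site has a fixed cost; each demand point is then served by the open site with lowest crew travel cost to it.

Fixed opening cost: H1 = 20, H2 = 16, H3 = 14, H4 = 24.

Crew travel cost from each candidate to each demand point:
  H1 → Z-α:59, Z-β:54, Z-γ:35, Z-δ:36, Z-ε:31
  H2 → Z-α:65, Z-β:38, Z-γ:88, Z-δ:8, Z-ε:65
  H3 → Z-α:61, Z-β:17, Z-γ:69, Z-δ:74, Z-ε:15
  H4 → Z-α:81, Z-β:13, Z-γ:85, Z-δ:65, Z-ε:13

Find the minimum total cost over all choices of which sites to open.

Open {H1, H2, H3}: assign each demand point to its cheapest open site.
  Z-α→H1 59, Z-β→H3 17, Z-γ→H1 35, Z-δ→H2 8, Z-ε→H3 15
  crew travel cost 134, fixed 50 → total 184.
Compare {H1, H2, H4}: crew travel cost 128 + fixed 60 = 188.
Compare {H1, H3}: crew travel cost 162 + fixed 34 = 196.
Compare {H1, H4}: crew travel cost 156 + fixed 44 = 200.
All other subsets cost ≥ 188. Minimum total cost: 184.

184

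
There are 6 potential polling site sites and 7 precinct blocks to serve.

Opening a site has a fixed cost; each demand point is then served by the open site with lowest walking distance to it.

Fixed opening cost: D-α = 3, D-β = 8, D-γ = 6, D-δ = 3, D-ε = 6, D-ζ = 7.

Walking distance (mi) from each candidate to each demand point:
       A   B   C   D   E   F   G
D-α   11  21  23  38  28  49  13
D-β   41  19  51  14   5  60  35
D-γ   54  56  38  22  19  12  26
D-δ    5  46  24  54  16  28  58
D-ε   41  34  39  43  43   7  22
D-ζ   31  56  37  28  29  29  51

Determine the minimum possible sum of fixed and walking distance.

106

Open {D-α, D-β, D-δ, D-ε}: assign each demand point to its cheapest open site.
  A→D-δ 5, B→D-β 19, C→D-α 23, D→D-β 14, E→D-β 5, F→D-ε 7, G→D-α 13
  walking distance 86, fixed 20 → total 106.
Compare {D-α, D-β, D-ε}: walking distance 92 + fixed 17 = 109.
Compare {D-α, D-β, D-γ, D-δ}: walking distance 91 + fixed 20 = 111.
Compare {D-α, D-β, D-γ, D-δ, D-ε}: walking distance 86 + fixed 26 = 112.
All other subsets cost ≥ 109. Minimum total cost: 106.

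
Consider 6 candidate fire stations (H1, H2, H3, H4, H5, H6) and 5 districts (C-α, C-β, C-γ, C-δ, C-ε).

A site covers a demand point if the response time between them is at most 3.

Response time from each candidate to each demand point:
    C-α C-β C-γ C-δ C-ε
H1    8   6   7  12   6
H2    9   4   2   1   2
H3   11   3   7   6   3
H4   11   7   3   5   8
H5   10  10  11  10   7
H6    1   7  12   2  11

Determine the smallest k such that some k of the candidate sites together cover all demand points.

Coverage sets (demand points within 3 of each site):
  H1: {}
  H2: {C-γ, C-δ, C-ε}
  H3: {C-β, C-ε}
  H4: {C-γ}
  H5: {}
  H6: {C-α, C-δ}
No 2 sites suffice: every size-2 union leaves at least one demand point uncovered.
But {H2, H3, H6} covers everything, so the minimum is 3.

3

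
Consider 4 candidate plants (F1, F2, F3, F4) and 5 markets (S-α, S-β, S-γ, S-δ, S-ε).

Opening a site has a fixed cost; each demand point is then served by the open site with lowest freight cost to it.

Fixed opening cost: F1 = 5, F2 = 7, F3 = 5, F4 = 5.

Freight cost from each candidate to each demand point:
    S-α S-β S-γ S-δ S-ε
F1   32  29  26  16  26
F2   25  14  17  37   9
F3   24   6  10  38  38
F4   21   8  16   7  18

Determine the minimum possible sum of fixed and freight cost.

Open {F2, F3, F4}: assign each demand point to its cheapest open site.
  S-α→F4 21, S-β→F3 6, S-γ→F3 10, S-δ→F4 7, S-ε→F2 9
  freight cost 53, fixed 17 → total 70.
Compare {F3, F4}: freight cost 62 + fixed 10 = 72.
Compare {F2, F4}: freight cost 61 + fixed 12 = 73.
Compare {F4}: freight cost 70 + fixed 5 = 75.
All other subsets cost ≥ 72. Minimum total cost: 70.

70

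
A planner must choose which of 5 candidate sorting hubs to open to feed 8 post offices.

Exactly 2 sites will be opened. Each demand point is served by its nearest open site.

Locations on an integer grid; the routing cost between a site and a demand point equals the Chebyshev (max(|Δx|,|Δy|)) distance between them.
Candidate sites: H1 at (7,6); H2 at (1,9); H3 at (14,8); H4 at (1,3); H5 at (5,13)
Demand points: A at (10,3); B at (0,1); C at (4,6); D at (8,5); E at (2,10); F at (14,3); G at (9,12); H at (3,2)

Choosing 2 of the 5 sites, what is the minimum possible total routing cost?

29

Open {H1, H4}.
  A→H1 3, B→H4 2, C→H1 3, D→H1 1, E→H1 5, F→H1 7, G→H1 6, H→H4 2  ⇒ total 29.
Compare {H1, H2}: total 32.
Compare {H1, H5}: total 32.
No size-2 selection does better; minimum is 29.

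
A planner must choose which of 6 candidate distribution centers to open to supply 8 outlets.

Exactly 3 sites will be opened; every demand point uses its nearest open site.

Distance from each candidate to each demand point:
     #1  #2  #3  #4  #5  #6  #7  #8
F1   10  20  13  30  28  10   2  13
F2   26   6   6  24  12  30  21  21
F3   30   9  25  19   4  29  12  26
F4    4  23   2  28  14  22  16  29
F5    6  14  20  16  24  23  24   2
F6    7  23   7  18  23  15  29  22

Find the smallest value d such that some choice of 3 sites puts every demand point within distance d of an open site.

Open {F1, F2, F5}.
  Farthest demand point is #4 at distance 16 (to F5); all others are ≤ 16.
With {F1, F3, F5} the worst case is 16.
With {F1, F4, F5} the worst case is 16.
No size-3 selection achieves below 16.

16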